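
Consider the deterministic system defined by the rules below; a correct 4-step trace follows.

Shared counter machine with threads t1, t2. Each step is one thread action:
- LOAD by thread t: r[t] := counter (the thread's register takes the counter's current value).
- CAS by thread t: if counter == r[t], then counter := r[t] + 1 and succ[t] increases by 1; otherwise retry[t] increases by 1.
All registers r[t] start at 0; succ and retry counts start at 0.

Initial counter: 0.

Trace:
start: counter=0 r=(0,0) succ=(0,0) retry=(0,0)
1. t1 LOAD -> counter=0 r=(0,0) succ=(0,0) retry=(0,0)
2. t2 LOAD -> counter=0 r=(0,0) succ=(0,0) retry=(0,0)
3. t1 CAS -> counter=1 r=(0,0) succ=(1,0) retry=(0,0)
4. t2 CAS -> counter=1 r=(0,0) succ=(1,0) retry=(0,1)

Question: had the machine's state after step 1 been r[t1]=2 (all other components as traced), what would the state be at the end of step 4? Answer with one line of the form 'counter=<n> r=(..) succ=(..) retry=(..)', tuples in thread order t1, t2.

state after step 1 := counter=0 r=(2,0) succ=(0,0) retry=(0,0)
2. t2 LOAD -> counter=0 r=(2,0) succ=(0,0) retry=(0,0)
3. t1 CAS -> counter=0 r=(2,0) succ=(0,0) retry=(1,0)
4. t2 CAS -> counter=1 r=(2,0) succ=(0,1) retry=(1,0)

counter=1 r=(2,0) succ=(0,1) retry=(1,0)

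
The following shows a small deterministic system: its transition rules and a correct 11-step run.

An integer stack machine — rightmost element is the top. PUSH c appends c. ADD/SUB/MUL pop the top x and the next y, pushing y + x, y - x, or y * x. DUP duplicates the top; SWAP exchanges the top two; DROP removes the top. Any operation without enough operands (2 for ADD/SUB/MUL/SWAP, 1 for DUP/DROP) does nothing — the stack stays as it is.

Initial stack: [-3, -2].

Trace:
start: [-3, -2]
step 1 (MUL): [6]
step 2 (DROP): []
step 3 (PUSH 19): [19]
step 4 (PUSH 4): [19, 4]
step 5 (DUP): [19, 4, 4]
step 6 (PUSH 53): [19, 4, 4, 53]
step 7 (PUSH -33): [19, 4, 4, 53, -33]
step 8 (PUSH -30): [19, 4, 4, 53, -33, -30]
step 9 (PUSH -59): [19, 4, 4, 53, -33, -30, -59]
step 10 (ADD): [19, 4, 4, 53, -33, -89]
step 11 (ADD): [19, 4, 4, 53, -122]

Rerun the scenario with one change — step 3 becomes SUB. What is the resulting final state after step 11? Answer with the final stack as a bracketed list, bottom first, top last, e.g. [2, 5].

(re-executing from step 3 with the substitution; state before step 3: [])
step 3 (SUB): []
step 4 (PUSH 4): [4]
step 5 (DUP): [4, 4]
step 6 (PUSH 53): [4, 4, 53]
step 7 (PUSH -33): [4, 4, 53, -33]
step 8 (PUSH -30): [4, 4, 53, -33, -30]
step 9 (PUSH -59): [4, 4, 53, -33, -30, -59]
step 10 (ADD): [4, 4, 53, -33, -89]
step 11 (ADD): [4, 4, 53, -122]

[4, 4, 53, -122]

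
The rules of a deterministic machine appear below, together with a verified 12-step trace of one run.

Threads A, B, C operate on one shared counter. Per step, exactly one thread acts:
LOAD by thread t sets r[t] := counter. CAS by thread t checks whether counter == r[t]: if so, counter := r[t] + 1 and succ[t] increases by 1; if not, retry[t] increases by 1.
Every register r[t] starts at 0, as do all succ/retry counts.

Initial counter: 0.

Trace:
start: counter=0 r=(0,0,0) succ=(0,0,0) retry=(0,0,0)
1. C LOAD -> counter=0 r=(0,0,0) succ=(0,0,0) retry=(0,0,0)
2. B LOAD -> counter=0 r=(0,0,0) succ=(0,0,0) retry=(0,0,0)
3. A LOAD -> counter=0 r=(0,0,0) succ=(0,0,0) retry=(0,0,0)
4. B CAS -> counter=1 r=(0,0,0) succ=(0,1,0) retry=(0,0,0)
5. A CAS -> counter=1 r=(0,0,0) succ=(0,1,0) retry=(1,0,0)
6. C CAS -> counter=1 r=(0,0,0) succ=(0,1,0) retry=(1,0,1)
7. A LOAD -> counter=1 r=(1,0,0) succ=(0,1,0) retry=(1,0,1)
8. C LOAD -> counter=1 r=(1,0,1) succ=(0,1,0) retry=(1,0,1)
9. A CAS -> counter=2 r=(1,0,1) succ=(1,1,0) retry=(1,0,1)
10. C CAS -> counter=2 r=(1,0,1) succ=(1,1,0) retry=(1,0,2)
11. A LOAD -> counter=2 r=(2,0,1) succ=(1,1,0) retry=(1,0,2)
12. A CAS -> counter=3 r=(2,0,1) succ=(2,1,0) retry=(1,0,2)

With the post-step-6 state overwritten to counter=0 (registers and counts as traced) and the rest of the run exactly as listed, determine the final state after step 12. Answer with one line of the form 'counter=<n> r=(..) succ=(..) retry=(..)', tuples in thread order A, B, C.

state after step 6 := counter=0 r=(0,0,0) succ=(0,1,0) retry=(1,0,1)
7. A LOAD -> counter=0 r=(0,0,0) succ=(0,1,0) retry=(1,0,1)
8. C LOAD -> counter=0 r=(0,0,0) succ=(0,1,0) retry=(1,0,1)
9. A CAS -> counter=1 r=(0,0,0) succ=(1,1,0) retry=(1,0,1)
10. C CAS -> counter=1 r=(0,0,0) succ=(1,1,0) retry=(1,0,2)
11. A LOAD -> counter=1 r=(1,0,0) succ=(1,1,0) retry=(1,0,2)
12. A CAS -> counter=2 r=(1,0,0) succ=(2,1,0) retry=(1,0,2)

counter=2 r=(1,0,0) succ=(2,1,0) retry=(1,0,2)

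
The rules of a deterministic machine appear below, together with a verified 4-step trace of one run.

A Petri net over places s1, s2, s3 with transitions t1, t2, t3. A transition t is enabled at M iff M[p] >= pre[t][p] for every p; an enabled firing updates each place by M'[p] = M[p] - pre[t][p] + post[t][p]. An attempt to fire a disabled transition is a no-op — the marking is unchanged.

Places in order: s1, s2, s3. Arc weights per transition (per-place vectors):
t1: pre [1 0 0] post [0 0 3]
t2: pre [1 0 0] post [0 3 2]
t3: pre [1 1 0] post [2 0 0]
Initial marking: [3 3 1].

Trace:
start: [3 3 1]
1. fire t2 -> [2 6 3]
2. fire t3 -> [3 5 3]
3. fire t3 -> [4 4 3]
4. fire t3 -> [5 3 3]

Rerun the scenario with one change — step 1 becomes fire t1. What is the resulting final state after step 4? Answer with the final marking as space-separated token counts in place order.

5 0 4

(re-executing from step 1 with the substitution; state before step 1: [3 3 1])
1. fire t1 -> [2 3 4]
2. fire t3 -> [3 2 4]
3. fire t3 -> [4 1 4]
4. fire t3 -> [5 0 4]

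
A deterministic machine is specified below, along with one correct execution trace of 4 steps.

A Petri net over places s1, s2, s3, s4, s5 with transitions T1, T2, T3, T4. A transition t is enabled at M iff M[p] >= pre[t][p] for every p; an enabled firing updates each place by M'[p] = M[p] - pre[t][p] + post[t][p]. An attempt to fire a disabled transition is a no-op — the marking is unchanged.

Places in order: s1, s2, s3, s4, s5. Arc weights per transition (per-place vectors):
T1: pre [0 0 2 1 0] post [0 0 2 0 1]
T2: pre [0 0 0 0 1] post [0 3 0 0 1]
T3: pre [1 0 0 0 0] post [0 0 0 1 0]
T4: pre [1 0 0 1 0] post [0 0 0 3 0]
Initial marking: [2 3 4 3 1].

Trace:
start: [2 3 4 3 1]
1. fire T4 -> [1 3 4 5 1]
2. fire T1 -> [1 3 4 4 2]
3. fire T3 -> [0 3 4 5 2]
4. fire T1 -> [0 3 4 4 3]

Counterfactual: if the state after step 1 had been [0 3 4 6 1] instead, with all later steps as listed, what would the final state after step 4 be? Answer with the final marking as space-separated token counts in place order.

state after step 1 := [0 3 4 6 1]
2. fire T1 -> [0 3 4 5 2]
3. fire T3 -> [0 3 4 5 2]
4. fire T1 -> [0 3 4 4 3]

0 3 4 4 3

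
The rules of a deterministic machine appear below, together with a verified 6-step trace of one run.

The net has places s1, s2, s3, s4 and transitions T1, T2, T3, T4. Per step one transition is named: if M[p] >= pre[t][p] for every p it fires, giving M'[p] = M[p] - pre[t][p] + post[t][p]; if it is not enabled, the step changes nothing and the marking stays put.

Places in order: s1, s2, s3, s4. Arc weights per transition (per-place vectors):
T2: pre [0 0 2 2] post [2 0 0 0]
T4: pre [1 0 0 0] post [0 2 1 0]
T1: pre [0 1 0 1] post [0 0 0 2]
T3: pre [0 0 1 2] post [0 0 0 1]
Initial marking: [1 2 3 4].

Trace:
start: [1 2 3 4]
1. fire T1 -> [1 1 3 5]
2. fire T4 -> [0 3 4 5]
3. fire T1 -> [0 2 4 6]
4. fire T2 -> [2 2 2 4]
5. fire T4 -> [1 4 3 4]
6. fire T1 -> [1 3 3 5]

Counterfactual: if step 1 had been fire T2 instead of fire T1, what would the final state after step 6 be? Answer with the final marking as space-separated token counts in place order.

3 4 1 2

(re-executing from step 1 with the substitution; state before step 1: [1 2 3 4])
1. fire T2 -> [3 2 1 2]
2. fire T4 -> [2 4 2 2]
3. fire T1 -> [2 3 2 3]
4. fire T2 -> [4 3 0 1]
5. fire T4 -> [3 5 1 1]
6. fire T1 -> [3 4 1 2]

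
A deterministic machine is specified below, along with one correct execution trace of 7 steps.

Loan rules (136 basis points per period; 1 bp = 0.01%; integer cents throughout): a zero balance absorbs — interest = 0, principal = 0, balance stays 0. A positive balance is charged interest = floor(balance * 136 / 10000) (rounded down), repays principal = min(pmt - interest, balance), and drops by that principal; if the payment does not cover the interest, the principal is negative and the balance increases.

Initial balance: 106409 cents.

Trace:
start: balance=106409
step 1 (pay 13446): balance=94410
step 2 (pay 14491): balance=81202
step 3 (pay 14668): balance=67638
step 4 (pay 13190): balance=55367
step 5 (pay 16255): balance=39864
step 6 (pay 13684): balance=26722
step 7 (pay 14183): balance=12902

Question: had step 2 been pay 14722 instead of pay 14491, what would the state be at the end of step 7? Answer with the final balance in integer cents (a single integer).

(re-executing from step 2 with the substitution; state before step 2: balance=94410)
step 2 (pay 14722): balance=80971
step 3 (pay 14668): balance=67404
step 4 (pay 13190): balance=55130
step 5 (pay 16255): balance=39624
step 6 (pay 13684): balance=26478
step 7 (pay 14183): balance=12655

12655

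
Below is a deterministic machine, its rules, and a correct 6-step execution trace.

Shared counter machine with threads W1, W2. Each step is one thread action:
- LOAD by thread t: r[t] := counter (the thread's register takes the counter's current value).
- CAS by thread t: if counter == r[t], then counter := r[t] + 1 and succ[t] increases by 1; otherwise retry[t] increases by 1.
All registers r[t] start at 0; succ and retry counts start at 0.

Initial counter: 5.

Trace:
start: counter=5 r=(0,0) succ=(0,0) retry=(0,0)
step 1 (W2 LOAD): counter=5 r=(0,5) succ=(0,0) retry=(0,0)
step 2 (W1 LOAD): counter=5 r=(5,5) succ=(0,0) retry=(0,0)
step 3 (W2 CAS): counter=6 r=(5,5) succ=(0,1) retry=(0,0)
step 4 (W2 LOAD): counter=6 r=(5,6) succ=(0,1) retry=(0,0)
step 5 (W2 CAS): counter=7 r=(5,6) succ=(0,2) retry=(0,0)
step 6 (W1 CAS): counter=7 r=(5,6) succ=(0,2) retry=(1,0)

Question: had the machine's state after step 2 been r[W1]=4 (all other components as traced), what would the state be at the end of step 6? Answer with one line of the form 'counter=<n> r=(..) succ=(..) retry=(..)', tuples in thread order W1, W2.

counter=7 r=(4,6) succ=(0,2) retry=(1,0)

state after step 2 := counter=5 r=(4,5) succ=(0,0) retry=(0,0)
step 3 (W2 CAS): counter=6 r=(4,5) succ=(0,1) retry=(0,0)
step 4 (W2 LOAD): counter=6 r=(4,6) succ=(0,1) retry=(0,0)
step 5 (W2 CAS): counter=7 r=(4,6) succ=(0,2) retry=(0,0)
step 6 (W1 CAS): counter=7 r=(4,6) succ=(0,2) retry=(1,0)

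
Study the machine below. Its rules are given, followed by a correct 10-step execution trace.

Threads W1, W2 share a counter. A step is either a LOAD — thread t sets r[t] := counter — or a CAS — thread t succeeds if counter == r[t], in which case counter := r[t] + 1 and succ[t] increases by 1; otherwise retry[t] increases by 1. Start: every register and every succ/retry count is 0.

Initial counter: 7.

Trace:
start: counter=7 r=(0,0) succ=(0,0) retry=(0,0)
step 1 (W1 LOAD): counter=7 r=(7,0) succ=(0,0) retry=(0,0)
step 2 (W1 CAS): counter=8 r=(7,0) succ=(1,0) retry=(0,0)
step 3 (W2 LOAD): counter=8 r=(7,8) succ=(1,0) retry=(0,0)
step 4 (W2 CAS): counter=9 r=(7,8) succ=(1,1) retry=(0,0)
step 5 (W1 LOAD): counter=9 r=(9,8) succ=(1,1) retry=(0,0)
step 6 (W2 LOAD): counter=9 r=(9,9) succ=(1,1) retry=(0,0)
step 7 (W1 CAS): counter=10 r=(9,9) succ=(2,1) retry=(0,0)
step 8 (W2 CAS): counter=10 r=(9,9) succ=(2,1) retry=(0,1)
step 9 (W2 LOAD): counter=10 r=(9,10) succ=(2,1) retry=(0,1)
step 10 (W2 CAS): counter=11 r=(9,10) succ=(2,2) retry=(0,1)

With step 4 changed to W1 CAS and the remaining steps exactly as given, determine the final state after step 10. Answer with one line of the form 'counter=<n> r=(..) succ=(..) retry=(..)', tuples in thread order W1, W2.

counter=10 r=(8,9) succ=(2,1) retry=(1,1)

(re-executing from step 4 with the substitution; state before step 4: counter=8 r=(7,8) succ=(1,0) retry=(0,0))
step 4 (W1 CAS): counter=8 r=(7,8) succ=(1,0) retry=(1,0)
step 5 (W1 LOAD): counter=8 r=(8,8) succ=(1,0) retry=(1,0)
step 6 (W2 LOAD): counter=8 r=(8,8) succ=(1,0) retry=(1,0)
step 7 (W1 CAS): counter=9 r=(8,8) succ=(2,0) retry=(1,0)
step 8 (W2 CAS): counter=9 r=(8,8) succ=(2,0) retry=(1,1)
step 9 (W2 LOAD): counter=9 r=(8,9) succ=(2,0) retry=(1,1)
step 10 (W2 CAS): counter=10 r=(8,9) succ=(2,1) retry=(1,1)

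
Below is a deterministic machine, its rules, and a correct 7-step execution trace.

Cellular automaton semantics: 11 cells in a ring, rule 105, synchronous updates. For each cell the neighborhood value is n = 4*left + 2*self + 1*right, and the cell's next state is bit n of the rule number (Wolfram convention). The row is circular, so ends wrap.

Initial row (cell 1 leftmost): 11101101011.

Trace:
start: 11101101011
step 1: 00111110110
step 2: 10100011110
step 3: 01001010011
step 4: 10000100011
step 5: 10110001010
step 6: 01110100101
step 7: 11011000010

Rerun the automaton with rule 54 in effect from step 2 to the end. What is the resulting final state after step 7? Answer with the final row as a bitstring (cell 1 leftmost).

(re-executing steps 2..7 under rule 54; state before step 2: 00111110110)
step 2: 01000001001
step 3: 11100011111
step 4: 00010100000
step 5: 00111110000
step 6: 01000001000
step 7: 11100011100

11100011100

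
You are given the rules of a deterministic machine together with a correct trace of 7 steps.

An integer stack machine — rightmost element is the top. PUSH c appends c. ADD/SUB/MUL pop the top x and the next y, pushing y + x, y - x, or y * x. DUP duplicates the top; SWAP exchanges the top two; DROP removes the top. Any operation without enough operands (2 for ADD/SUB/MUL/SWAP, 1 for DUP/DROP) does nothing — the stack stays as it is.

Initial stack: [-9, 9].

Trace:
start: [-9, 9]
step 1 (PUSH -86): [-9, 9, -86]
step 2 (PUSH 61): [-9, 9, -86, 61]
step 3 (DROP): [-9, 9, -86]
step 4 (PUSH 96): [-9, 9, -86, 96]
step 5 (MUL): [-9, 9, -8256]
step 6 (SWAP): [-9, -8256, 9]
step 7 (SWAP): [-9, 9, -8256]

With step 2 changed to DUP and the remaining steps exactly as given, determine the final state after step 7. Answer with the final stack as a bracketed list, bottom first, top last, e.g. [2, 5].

[-9, 9, -8256]

(re-executing from step 2 with the substitution; state before step 2: [-9, 9, -86])
step 2 (DUP): [-9, 9, -86, -86]
step 3 (DROP): [-9, 9, -86]
step 4 (PUSH 96): [-9, 9, -86, 96]
step 5 (MUL): [-9, 9, -8256]
step 6 (SWAP): [-9, -8256, 9]
step 7 (SWAP): [-9, 9, -8256]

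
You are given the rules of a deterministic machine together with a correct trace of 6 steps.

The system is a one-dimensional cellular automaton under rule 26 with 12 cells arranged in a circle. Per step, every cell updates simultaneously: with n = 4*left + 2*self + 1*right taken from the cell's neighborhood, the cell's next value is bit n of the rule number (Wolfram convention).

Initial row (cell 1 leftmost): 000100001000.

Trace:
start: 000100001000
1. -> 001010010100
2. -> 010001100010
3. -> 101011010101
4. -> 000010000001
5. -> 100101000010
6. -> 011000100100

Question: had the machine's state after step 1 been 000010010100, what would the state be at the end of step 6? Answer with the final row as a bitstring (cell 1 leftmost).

011000100011

state after step 1 := 000010010100
2. -> 000101100010
3. -> 001001010101
4. -> 110110000000
5. -> 100101000001
6. -> 011000100011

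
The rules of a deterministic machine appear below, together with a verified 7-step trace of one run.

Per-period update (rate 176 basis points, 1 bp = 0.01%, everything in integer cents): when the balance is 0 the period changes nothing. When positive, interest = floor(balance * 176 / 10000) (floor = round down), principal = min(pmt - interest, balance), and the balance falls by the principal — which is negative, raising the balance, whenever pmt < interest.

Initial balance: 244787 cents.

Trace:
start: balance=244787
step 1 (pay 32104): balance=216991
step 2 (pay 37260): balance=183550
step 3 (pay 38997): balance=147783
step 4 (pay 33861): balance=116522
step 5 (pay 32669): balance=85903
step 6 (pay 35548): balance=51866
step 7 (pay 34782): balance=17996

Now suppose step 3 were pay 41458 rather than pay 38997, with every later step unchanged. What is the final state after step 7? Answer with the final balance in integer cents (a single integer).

15359

(re-executing from step 3 with the substitution; state before step 3: balance=183550)
step 3 (pay 41458): balance=145322
step 4 (pay 33861): balance=114018
step 5 (pay 32669): balance=83355
step 6 (pay 35548): balance=49274
step 7 (pay 34782): balance=15359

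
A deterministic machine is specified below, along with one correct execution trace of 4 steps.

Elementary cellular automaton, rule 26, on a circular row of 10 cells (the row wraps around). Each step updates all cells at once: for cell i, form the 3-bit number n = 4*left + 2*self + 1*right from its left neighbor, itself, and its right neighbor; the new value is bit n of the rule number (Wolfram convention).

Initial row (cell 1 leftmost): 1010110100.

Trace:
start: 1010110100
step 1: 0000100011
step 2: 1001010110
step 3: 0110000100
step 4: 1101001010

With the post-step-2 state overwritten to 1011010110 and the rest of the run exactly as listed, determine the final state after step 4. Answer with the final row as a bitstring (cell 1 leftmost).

0101001010

state after step 2 := 1011010110
step 3: 0010000100
step 4: 0101001010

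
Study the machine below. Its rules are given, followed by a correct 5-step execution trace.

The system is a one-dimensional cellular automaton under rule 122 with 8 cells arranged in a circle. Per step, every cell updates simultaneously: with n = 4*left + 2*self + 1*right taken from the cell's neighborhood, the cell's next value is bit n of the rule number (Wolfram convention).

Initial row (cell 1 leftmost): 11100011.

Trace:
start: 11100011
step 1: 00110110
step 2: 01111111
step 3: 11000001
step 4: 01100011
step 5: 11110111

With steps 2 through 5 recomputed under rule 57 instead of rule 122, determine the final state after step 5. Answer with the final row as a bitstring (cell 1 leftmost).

01101101

(re-executing steps 2..5 under rule 57; state before step 2: 00110110)
step 2: 10101101
step 3: 01011011
step 4: 10110110
step 5: 01101101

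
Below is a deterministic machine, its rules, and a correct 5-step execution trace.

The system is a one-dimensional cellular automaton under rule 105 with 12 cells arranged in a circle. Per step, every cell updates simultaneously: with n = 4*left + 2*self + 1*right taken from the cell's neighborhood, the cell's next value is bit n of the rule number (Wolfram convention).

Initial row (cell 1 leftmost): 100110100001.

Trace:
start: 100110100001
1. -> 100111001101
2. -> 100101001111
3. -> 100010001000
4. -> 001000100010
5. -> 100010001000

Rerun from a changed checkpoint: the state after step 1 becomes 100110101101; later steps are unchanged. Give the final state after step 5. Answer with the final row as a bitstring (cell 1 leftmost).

state after step 1 := 100110101101
2. -> 100111011111
3. -> 100101110000
4. -> 000011010110
5. -> 111011101110

111011101110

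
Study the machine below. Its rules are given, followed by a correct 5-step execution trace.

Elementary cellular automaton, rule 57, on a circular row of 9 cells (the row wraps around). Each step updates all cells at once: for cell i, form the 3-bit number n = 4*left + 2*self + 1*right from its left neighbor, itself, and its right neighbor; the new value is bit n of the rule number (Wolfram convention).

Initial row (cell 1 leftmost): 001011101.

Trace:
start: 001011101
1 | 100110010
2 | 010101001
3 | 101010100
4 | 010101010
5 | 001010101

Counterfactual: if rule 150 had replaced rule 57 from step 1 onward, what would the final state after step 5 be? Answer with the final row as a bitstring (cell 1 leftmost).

001101011

(re-executing steps 1..5 under rule 150; state before step 1: 001011101)
1 | 111001001
2 | 110111110
3 | 000011100
4 | 000101010
5 | 001101011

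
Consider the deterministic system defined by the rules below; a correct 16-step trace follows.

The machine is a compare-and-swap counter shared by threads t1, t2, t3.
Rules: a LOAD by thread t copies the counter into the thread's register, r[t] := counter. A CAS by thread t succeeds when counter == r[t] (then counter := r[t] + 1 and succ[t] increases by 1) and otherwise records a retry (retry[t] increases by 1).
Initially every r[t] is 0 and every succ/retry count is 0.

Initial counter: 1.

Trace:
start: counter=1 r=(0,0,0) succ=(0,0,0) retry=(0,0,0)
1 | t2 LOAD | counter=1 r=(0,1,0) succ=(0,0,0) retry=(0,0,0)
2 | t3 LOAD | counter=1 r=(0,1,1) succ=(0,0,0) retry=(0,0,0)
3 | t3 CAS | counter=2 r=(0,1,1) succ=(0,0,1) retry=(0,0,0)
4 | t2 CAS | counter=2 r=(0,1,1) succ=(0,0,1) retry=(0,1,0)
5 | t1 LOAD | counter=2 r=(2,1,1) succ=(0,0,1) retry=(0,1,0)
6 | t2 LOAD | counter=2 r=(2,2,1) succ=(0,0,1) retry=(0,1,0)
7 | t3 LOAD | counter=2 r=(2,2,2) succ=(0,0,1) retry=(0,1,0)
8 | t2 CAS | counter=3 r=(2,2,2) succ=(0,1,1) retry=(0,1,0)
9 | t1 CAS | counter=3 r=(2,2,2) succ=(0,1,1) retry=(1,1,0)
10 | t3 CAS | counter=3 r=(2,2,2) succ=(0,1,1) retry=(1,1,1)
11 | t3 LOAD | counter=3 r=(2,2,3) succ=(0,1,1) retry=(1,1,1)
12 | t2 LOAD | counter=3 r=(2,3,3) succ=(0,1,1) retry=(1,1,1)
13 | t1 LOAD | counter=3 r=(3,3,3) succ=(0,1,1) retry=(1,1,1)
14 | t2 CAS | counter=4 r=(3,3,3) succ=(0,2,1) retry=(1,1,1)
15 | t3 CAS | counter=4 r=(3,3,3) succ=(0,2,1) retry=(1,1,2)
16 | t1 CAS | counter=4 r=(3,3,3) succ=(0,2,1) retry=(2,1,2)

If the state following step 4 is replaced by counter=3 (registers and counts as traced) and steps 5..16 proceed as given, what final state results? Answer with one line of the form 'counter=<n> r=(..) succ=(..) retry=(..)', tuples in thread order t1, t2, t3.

state after step 4 := counter=3 r=(0,1,1) succ=(0,0,1) retry=(0,1,0)
5 | t1 LOAD | counter=3 r=(3,1,1) succ=(0,0,1) retry=(0,1,0)
6 | t2 LOAD | counter=3 r=(3,3,1) succ=(0,0,1) retry=(0,1,0)
7 | t3 LOAD | counter=3 r=(3,3,3) succ=(0,0,1) retry=(0,1,0)
8 | t2 CAS | counter=4 r=(3,3,3) succ=(0,1,1) retry=(0,1,0)
9 | t1 CAS | counter=4 r=(3,3,3) succ=(0,1,1) retry=(1,1,0)
10 | t3 CAS | counter=4 r=(3,3,3) succ=(0,1,1) retry=(1,1,1)
11 | t3 LOAD | counter=4 r=(3,3,4) succ=(0,1,1) retry=(1,1,1)
12 | t2 LOAD | counter=4 r=(3,4,4) succ=(0,1,1) retry=(1,1,1)
13 | t1 LOAD | counter=4 r=(4,4,4) succ=(0,1,1) retry=(1,1,1)
14 | t2 CAS | counter=5 r=(4,4,4) succ=(0,2,1) retry=(1,1,1)
15 | t3 CAS | counter=5 r=(4,4,4) succ=(0,2,1) retry=(1,1,2)
16 | t1 CAS | counter=5 r=(4,4,4) succ=(0,2,1) retry=(2,1,2)

counter=5 r=(4,4,4) succ=(0,2,1) retry=(2,1,2)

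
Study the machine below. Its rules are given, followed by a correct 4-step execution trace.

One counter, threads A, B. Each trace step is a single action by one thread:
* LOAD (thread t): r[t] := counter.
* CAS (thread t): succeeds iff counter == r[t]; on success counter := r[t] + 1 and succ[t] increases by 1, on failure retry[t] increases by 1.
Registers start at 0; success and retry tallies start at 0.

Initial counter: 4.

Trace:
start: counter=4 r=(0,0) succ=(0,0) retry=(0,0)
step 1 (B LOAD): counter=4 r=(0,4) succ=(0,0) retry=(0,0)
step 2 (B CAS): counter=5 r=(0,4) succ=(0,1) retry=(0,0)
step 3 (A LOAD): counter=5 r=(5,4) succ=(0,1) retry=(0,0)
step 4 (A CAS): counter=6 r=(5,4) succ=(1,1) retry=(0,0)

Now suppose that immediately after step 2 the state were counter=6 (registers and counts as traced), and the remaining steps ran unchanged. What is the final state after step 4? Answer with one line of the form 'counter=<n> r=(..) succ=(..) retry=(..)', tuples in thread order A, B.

counter=7 r=(6,4) succ=(1,1) retry=(0,0)

state after step 2 := counter=6 r=(0,4) succ=(0,1) retry=(0,0)
step 3 (A LOAD): counter=6 r=(6,4) succ=(0,1) retry=(0,0)
step 4 (A CAS): counter=7 r=(6,4) succ=(1,1) retry=(0,0)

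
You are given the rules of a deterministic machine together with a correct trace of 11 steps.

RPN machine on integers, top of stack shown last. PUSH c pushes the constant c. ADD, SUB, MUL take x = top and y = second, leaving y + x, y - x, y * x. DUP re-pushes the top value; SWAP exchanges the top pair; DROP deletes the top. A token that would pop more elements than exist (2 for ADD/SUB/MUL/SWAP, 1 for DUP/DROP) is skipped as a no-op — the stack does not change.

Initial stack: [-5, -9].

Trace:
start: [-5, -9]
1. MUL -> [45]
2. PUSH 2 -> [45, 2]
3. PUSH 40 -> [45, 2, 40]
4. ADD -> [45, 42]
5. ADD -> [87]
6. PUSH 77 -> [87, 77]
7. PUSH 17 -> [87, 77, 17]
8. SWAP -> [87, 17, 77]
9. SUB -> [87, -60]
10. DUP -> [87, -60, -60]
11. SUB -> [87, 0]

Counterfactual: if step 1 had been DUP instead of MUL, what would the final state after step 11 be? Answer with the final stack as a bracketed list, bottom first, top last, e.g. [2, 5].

(re-executing from step 1 with the substitution; state before step 1: [-5, -9])
1. DUP -> [-5, -9, -9]
2. PUSH 2 -> [-5, -9, -9, 2]
3. PUSH 40 -> [-5, -9, -9, 2, 40]
4. ADD -> [-5, -9, -9, 42]
5. ADD -> [-5, -9, 33]
6. PUSH 77 -> [-5, -9, 33, 77]
7. PUSH 17 -> [-5, -9, 33, 77, 17]
8. SWAP -> [-5, -9, 33, 17, 77]
9. SUB -> [-5, -9, 33, -60]
10. DUP -> [-5, -9, 33, -60, -60]
11. SUB -> [-5, -9, 33, 0]

[-5, -9, 33, 0]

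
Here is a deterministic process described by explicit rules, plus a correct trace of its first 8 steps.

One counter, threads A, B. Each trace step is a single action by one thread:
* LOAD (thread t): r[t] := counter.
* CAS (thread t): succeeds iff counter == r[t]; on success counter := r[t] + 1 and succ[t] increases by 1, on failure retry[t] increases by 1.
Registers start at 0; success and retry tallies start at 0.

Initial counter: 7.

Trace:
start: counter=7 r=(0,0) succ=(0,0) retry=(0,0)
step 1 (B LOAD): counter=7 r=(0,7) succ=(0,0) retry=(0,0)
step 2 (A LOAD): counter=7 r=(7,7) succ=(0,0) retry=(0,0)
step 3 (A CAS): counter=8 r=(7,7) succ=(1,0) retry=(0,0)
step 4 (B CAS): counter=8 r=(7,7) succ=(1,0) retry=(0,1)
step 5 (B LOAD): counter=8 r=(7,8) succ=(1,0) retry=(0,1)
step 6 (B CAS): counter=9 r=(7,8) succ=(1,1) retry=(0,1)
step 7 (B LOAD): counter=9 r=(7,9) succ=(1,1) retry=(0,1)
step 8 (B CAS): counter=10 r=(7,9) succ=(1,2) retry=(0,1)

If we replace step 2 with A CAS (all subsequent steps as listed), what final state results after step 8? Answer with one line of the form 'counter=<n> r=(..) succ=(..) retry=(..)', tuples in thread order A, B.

(re-executing from step 2 with the substitution; state before step 2: counter=7 r=(0,7) succ=(0,0) retry=(0,0))
step 2 (A CAS): counter=7 r=(0,7) succ=(0,0) retry=(1,0)
step 3 (A CAS): counter=7 r=(0,7) succ=(0,0) retry=(2,0)
step 4 (B CAS): counter=8 r=(0,7) succ=(0,1) retry=(2,0)
step 5 (B LOAD): counter=8 r=(0,8) succ=(0,1) retry=(2,0)
step 6 (B CAS): counter=9 r=(0,8) succ=(0,2) retry=(2,0)
step 7 (B LOAD): counter=9 r=(0,9) succ=(0,2) retry=(2,0)
step 8 (B CAS): counter=10 r=(0,9) succ=(0,3) retry=(2,0)

counter=10 r=(0,9) succ=(0,3) retry=(2,0)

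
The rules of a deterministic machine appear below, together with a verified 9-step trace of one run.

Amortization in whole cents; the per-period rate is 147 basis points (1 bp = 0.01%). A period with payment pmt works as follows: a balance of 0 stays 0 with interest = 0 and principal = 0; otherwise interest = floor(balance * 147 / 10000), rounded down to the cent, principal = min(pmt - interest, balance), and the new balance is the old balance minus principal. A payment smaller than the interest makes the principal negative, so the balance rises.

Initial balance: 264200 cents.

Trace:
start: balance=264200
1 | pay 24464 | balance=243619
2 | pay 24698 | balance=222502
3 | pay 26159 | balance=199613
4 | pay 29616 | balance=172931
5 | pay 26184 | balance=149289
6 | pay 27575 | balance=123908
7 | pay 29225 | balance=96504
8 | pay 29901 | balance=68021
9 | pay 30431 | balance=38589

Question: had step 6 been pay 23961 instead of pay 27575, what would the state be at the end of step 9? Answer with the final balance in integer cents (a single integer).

(re-executing from step 6 with the substitution; state before step 6: balance=149289)
6 | pay 23961 | balance=127522
7 | pay 29225 | balance=100171
8 | pay 29901 | balance=71742
9 | pay 30431 | balance=42365

42365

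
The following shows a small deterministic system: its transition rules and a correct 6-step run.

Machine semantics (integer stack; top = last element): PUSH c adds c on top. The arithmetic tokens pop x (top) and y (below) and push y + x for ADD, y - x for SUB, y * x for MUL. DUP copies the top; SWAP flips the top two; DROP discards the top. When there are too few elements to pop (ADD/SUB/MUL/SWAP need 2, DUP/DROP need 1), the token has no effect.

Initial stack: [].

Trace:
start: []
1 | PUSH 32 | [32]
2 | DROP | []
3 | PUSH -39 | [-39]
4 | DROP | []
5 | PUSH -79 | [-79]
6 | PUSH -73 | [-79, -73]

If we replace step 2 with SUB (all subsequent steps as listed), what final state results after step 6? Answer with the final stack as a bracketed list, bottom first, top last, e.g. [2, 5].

(re-executing from step 2 with the substitution; state before step 2: [32])
2 | SUB | [32]
3 | PUSH -39 | [32, -39]
4 | DROP | [32]
5 | PUSH -79 | [32, -79]
6 | PUSH -73 | [32, -79, -73]

[32, -79, -73]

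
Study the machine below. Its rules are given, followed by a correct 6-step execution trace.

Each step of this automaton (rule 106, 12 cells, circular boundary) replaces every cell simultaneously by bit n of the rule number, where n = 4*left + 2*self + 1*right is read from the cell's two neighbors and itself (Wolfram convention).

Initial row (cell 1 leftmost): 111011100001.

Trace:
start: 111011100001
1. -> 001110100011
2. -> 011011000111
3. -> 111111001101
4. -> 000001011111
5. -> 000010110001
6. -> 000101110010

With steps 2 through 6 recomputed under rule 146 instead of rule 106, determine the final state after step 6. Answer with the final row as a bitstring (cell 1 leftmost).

(re-executing steps 2..6 under rule 146; state before step 2: 001110100011)
2. -> 110100010100
3. -> 000010100011
4. -> 100100010100
5. -> 011010100011
6. -> 000000010100

000000010100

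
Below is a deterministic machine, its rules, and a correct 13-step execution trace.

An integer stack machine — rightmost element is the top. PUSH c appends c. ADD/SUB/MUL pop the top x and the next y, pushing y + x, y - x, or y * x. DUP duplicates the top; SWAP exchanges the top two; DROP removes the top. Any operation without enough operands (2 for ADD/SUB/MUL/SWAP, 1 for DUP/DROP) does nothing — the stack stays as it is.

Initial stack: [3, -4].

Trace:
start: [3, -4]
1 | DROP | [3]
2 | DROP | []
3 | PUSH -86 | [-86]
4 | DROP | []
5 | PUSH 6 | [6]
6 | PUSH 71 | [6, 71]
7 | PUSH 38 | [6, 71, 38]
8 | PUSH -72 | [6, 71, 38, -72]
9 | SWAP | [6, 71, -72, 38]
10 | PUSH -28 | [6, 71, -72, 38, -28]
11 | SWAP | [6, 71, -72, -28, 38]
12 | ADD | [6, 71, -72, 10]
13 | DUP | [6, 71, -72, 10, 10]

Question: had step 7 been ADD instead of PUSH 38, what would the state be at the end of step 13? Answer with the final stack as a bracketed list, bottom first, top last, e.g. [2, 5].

(re-executing from step 7 with the substitution; state before step 7: [6, 71])
7 | ADD | [77]
8 | PUSH -72 | [77, -72]
9 | SWAP | [-72, 77]
10 | PUSH -28 | [-72, 77, -28]
11 | SWAP | [-72, -28, 77]
12 | ADD | [-72, 49]
13 | DUP | [-72, 49, 49]

[-72, 49, 49]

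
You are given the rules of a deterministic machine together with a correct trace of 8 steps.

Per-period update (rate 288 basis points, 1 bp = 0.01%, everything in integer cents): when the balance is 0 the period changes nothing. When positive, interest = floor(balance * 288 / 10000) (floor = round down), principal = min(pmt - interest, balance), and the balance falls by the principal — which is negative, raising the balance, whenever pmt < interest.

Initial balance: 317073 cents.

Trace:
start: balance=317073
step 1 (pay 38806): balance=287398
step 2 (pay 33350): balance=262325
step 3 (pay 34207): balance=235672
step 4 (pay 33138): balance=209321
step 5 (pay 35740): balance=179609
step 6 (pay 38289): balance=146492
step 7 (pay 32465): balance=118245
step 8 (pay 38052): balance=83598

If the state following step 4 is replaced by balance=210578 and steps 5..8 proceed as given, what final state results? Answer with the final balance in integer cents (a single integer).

85006

state after step 4 := balance=210578
step 5 (pay 35740): balance=180902
step 6 (pay 38289): balance=147822
step 7 (pay 32465): balance=119614
step 8 (pay 38052): balance=85006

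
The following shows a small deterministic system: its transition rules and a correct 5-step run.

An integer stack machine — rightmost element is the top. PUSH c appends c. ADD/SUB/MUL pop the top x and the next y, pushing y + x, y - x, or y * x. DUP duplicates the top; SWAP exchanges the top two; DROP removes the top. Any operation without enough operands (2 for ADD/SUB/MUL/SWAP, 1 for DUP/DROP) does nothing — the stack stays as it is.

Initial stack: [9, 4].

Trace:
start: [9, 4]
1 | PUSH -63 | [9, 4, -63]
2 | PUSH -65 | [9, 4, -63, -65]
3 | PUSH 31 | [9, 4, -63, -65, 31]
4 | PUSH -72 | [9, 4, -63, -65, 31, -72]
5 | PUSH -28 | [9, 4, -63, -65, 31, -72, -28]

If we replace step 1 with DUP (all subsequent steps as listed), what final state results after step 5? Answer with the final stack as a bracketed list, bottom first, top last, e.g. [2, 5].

(re-executing from step 1 with the substitution; state before step 1: [9, 4])
1 | DUP | [9, 4, 4]
2 | PUSH -65 | [9, 4, 4, -65]
3 | PUSH 31 | [9, 4, 4, -65, 31]
4 | PUSH -72 | [9, 4, 4, -65, 31, -72]
5 | PUSH -28 | [9, 4, 4, -65, 31, -72, -28]

[9, 4, 4, -65, 31, -72, -28]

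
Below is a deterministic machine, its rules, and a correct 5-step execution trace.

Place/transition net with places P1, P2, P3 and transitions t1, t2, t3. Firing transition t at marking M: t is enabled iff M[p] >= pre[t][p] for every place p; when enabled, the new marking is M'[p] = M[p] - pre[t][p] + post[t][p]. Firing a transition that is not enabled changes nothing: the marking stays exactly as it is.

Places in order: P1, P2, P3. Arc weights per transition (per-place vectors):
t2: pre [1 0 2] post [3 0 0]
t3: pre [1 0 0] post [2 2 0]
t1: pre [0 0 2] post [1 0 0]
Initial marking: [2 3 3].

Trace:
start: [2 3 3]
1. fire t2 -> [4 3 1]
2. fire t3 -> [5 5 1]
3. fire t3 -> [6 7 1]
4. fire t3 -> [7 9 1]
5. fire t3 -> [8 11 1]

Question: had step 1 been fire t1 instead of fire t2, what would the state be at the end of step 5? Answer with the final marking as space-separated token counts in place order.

(re-executing from step 1 with the substitution; state before step 1: [2 3 3])
1. fire t1 -> [3 3 1]
2. fire t3 -> [4 5 1]
3. fire t3 -> [5 7 1]
4. fire t3 -> [6 9 1]
5. fire t3 -> [7 11 1]

7 11 1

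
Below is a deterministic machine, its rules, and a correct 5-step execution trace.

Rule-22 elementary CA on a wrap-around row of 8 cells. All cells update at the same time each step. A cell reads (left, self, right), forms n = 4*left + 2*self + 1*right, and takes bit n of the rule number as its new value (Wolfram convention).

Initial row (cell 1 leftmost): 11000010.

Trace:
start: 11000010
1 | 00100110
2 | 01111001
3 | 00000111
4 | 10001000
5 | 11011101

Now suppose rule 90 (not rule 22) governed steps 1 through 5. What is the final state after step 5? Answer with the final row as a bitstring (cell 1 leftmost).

00000000

(re-executing steps 1..5 under rule 90; state before step 1: 11000010)
1 | 11100100
2 | 10111011
3 | 10101010
4 | 00000000
5 | 00000000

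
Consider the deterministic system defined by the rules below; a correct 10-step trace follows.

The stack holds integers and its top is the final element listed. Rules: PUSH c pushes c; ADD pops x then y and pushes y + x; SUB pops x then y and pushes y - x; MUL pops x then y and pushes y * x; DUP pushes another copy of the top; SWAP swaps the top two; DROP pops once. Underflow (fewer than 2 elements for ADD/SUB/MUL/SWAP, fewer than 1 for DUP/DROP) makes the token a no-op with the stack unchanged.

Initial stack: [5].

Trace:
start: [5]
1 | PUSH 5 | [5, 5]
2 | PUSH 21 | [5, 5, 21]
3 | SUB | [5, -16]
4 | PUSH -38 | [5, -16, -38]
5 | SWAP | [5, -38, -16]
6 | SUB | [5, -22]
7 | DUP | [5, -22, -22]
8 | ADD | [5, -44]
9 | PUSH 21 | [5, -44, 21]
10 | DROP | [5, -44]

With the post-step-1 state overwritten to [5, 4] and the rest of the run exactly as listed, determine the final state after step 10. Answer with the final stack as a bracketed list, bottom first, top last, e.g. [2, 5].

[5, -42]

state after step 1 := [5, 4]
2 | PUSH 21 | [5, 4, 21]
3 | SUB | [5, -17]
4 | PUSH -38 | [5, -17, -38]
5 | SWAP | [5, -38, -17]
6 | SUB | [5, -21]
7 | DUP | [5, -21, -21]
8 | ADD | [5, -42]
9 | PUSH 21 | [5, -42, 21]
10 | DROP | [5, -42]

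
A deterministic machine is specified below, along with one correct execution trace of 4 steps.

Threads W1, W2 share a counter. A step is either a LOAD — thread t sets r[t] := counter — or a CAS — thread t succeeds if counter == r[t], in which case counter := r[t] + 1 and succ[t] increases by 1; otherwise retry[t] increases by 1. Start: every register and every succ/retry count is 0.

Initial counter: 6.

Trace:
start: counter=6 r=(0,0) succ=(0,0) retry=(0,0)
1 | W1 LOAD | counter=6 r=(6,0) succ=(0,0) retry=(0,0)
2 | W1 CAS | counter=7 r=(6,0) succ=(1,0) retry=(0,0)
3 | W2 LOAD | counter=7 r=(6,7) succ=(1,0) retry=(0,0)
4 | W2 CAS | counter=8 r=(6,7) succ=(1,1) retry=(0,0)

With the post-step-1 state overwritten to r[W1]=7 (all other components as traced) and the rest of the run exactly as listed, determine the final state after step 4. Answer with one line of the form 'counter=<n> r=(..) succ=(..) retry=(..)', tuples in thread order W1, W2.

state after step 1 := counter=6 r=(7,0) succ=(0,0) retry=(0,0)
2 | W1 CAS | counter=6 r=(7,0) succ=(0,0) retry=(1,0)
3 | W2 LOAD | counter=6 r=(7,6) succ=(0,0) retry=(1,0)
4 | W2 CAS | counter=7 r=(7,6) succ=(0,1) retry=(1,0)

counter=7 r=(7,6) succ=(0,1) retry=(1,0)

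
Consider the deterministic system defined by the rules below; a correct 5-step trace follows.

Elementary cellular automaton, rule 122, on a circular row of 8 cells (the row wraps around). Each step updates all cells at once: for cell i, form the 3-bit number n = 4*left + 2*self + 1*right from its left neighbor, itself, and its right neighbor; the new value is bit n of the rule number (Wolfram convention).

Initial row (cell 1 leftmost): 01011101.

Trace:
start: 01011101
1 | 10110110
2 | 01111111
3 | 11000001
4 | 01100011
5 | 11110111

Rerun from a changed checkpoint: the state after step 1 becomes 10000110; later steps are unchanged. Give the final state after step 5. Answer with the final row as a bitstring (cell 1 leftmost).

state after step 1 := 10000110
2 | 01001111
3 | 10111001
4 | 11101111
5 | 00111000

00111000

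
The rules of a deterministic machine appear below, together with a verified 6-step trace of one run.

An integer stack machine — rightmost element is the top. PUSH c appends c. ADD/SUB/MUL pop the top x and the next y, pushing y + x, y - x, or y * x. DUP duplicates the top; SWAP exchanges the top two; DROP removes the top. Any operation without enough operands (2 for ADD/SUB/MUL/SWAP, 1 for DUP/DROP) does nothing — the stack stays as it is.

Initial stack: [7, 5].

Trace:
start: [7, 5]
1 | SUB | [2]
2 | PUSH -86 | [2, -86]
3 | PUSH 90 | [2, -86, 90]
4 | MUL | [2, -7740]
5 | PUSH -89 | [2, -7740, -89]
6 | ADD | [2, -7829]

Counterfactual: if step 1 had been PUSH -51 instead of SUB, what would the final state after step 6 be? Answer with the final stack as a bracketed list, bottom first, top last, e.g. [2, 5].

(re-executing from step 1 with the substitution; state before step 1: [7, 5])
1 | PUSH -51 | [7, 5, -51]
2 | PUSH -86 | [7, 5, -51, -86]
3 | PUSH 90 | [7, 5, -51, -86, 90]
4 | MUL | [7, 5, -51, -7740]
5 | PUSH -89 | [7, 5, -51, -7740, -89]
6 | ADD | [7, 5, -51, -7829]

[7, 5, -51, -7829]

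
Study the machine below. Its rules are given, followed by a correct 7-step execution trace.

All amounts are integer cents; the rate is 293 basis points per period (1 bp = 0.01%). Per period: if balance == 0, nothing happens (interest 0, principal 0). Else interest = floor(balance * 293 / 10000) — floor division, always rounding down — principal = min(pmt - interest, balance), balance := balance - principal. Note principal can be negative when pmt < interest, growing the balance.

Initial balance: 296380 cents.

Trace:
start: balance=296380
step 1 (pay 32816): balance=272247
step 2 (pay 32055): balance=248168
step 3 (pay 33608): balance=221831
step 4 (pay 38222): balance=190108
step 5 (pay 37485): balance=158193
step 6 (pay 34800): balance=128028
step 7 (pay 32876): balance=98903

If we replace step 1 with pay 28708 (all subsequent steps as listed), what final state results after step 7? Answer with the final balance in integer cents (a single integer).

(re-executing from step 1 with the substitution; state before step 1: balance=296380)
step 1 (pay 28708): balance=276355
step 2 (pay 32055): balance=252397
step 3 (pay 33608): balance=226184
step 4 (pay 38222): balance=194589
step 5 (pay 37485): balance=162805
step 6 (pay 34800): balance=132775
step 7 (pay 32876): balance=103789

103789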